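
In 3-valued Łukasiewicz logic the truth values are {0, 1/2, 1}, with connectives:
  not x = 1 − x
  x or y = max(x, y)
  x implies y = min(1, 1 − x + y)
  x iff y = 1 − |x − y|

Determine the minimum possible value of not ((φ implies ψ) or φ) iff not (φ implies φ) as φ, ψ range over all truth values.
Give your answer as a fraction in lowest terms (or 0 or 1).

1/2

Take φ = 1/2, ψ = 0:
φ implies ψ = 1/2 implies 0 = 1/2
(φ implies ψ) or φ = 1/2 or 1/2 = 1/2
not ((φ implies ψ) or φ) = not 1/2 = 1/2
φ implies φ = 1/2 implies 1/2 = 1
not (φ implies φ) = not 1 = 0
not ((φ implies ψ) or φ) iff not (φ implies φ) = 1/2 iff 0 = 1/2
No assignment yields a value below 1/2, so this is the minimum.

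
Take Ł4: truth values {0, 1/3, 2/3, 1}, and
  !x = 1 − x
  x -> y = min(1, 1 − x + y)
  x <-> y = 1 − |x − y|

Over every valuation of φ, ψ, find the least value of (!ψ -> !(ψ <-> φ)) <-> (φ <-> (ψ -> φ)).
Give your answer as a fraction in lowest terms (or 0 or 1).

2/3

Take φ = 0, ψ = 1/3:
!ψ = !1/3 = 2/3
ψ <-> φ = 1/3 <-> 0 = 2/3
!(ψ <-> φ) = !2/3 = 1/3
!ψ -> !(ψ <-> φ) = 2/3 -> 1/3 = 2/3
ψ -> φ = 1/3 -> 0 = 2/3
φ <-> (ψ -> φ) = 0 <-> 2/3 = 1/3
(!ψ -> !(ψ <-> φ)) <-> (φ <-> (ψ -> φ)) = 2/3 <-> 1/3 = 2/3
No assignment yields a value below 2/3, so this is the minimum.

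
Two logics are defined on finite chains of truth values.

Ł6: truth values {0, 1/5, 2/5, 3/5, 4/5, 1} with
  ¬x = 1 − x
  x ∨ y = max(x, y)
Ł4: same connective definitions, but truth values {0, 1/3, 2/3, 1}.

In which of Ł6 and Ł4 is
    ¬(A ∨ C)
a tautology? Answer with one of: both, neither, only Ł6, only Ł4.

neither

In Ł6: at A = 0, C = 1/5 the value is 4/5 — not a tautology.
In Ł4: at A = 0, C = 1/3 the value is 2/3 — not a tautology.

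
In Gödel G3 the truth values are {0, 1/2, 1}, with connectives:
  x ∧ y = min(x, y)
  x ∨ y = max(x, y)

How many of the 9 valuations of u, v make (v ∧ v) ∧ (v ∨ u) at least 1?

u = 0, v = 0 ↦ 0  <
u = 0, v = 1/2 ↦ 1/2  <
u = 0, v = 1 ↦ 1  ≥
u = 1/2, v = 0 ↦ 0  <
u = 1/2, v = 1/2 ↦ 1/2  <
u = 1/2, v = 1 ↦ 1  ≥
u = 1, v = 0 ↦ 0  <
u = 1, v = 1/2 ↦ 1/2  <
u = 1, v = 1 ↦ 1  ≥
So 3 of the 9 assignments meet the threshold.

3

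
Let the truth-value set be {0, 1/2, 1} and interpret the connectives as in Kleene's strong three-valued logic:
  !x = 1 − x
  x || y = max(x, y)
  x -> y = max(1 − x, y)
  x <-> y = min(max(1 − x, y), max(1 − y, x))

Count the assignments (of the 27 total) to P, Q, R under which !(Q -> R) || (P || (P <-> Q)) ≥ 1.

value 1: 14 assignments (counts)
value 1/2: 12 assignments
value 0: 1 assignment
So 14 of the 27 assignments meet the threshold.

14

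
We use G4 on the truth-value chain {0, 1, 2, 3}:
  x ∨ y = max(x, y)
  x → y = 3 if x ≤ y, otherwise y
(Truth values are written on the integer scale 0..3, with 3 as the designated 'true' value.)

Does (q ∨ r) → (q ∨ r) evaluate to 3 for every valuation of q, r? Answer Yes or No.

q = 0, r = 0 ↦ 3
q = 0, r = 1 ↦ 3
q = 0, r = 2 ↦ 3
q = 0, r = 3 ↦ 3
q = 1, r = 0 ↦ 3
q = 1, r = 1 ↦ 3
q = 1, r = 2 ↦ 3
q = 1, r = 3 ↦ 3
q = 2, r = 0 ↦ 3
q = 2, r = 1 ↦ 3
q = 2, r = 2 ↦ 3
q = 2, r = 3 ↦ 3
q = 3, r = 0 ↦ 3
q = 3, r = 1 ↦ 3
q = 3, r = 2 ↦ 3
q = 3, r = 3 ↦ 3
Every assignment gives a value ≥ 3.

Yes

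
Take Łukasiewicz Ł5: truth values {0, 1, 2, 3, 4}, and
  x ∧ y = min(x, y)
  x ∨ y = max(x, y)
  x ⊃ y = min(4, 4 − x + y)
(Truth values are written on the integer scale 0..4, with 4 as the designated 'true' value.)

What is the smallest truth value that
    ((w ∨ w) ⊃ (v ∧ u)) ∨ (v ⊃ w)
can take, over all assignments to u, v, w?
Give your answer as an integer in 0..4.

2

Take u = 0, v = 4, w = 2:
w ∨ w = 2 ∨ 2 = 2
v ∧ u = 4 ∧ 0 = 0
(w ∨ w) ⊃ (v ∧ u) = 2 ⊃ 0 = 2
v ⊃ w = 4 ⊃ 2 = 2
((w ∨ w) ⊃ (v ∧ u)) ∨ (v ⊃ w) = 2 ∨ 2 = 2
No assignment yields a value below 2, so this is the minimum.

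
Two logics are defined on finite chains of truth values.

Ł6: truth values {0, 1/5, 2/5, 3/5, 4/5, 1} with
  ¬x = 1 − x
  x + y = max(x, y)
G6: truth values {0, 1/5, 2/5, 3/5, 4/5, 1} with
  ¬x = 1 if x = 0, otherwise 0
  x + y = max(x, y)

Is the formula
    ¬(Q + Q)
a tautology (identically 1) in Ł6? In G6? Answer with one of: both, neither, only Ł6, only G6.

In Ł6: at Q = 1/5 the value is 4/5 — not a tautology.
In G6: at Q = 1/5 the value is 0 — not a tautology.

neither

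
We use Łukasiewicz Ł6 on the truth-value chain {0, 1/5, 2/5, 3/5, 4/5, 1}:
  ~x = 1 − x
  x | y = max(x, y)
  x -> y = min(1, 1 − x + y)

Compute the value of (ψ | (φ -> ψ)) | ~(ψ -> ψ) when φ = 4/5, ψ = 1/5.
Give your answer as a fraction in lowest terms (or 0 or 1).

φ -> ψ = 4/5 -> 1/5 = 2/5
ψ | (φ -> ψ) = 1/5 | 2/5 = 2/5
ψ -> ψ = 1/5 -> 1/5 = 1
~(ψ -> ψ) = ~1 = 0
(ψ | (φ -> ψ)) | ~(ψ -> ψ) = 2/5 | 0 = 2/5

2/5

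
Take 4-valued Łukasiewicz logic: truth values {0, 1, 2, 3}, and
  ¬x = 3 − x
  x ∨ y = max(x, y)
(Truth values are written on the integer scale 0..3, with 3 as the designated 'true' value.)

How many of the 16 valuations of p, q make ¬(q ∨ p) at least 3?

p = 0, q = 0 ↦ 3  ≥
p = 0, q = 1 ↦ 2  <
p = 0, q = 2 ↦ 1  <
p = 0, q = 3 ↦ 0  <
p = 1, q = 0 ↦ 2  <
p = 1, q = 1 ↦ 2  <
p = 1, q = 2 ↦ 1  <
p = 1, q = 3 ↦ 0  <
p = 2, q = 0 ↦ 1  <
p = 2, q = 1 ↦ 1  <
p = 2, q = 2 ↦ 1  <
p = 2, q = 3 ↦ 0  <
p = 3, q = 0 ↦ 0  <
p = 3, q = 1 ↦ 0  <
p = 3, q = 2 ↦ 0  <
p = 3, q = 3 ↦ 0  <
So 1 of the 16 assignments meets the threshold.

1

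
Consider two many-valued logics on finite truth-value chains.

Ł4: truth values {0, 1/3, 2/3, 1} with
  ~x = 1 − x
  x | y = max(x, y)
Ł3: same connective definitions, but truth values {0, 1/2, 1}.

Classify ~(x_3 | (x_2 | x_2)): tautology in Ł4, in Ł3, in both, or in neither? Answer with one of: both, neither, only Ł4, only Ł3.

neither

In Ł4: at x_2 = 0, x_3 = 1/3 the value is 2/3 — not a tautology.
In Ł3: at x_2 = 0, x_3 = 1/2 the value is 1/2 — not a tautology.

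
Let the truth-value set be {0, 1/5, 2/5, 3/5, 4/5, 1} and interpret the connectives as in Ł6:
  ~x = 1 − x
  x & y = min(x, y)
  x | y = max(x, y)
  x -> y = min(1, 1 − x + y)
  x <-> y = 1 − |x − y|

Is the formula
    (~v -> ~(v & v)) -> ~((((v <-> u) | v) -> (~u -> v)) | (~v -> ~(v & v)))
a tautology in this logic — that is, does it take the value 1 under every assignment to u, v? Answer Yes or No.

No

Counterexample: take u = 0, v = 0.
~v = ~0 = 1
v & v = 0 & 0 = 0
~(v & v) = ~0 = 1
~v -> ~(v & v) = 1 -> 1 = 1
v <-> u = 0 <-> 0 = 1
(v <-> u) | v = 1 | 0 = 1
~u = ~0 = 1
~u -> v = 1 -> 0 = 0
((v <-> u) | v) -> (~u -> v) = 1 -> 0 = 0
(((v <-> u) | v) -> (~u -> v)) | (~v -> ~(v & v)) = 0 | 1 = 1
~((((v <-> u) | v) -> (~u -> v)) | (~v -> ~(v & v))) = ~1 = 0
(~v -> ~(v & v)) -> ~((((v <-> u) | v) -> (~u -> v)) | (~v -> ~(v & v))) = 1 -> 0 = 0
This gives 0 ≠ 1.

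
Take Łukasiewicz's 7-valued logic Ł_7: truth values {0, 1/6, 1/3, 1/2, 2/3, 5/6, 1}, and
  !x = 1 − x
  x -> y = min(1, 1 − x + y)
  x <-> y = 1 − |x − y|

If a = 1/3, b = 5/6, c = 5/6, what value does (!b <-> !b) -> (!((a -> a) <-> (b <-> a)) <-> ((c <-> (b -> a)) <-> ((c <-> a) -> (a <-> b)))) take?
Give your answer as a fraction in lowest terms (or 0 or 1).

!b = !5/6 = 1/6
!b = !5/6 = 1/6
!b <-> !b = 1/6 <-> 1/6 = 1
a -> a = 1/3 -> 1/3 = 1
b <-> a = 5/6 <-> 1/3 = 1/2
(a -> a) <-> (b <-> a) = 1 <-> 1/2 = 1/2
!((a -> a) <-> (b <-> a)) = !1/2 = 1/2
b -> a = 5/6 -> 1/3 = 1/2
c <-> (b -> a) = 5/6 <-> 1/2 = 2/3
c <-> a = 5/6 <-> 1/3 = 1/2
a <-> b = 1/3 <-> 5/6 = 1/2
(c <-> a) -> (a <-> b) = 1/2 -> 1/2 = 1
(c <-> (b -> a)) <-> ((c <-> a) -> (a <-> b)) = 2/3 <-> 1 = 2/3
!((a -> a) <-> (b <-> a)) <-> ((c <-> (b -> a)) <-> ((c <-> a) -> (a <-> b))) = 1/2 <-> 2/3 = 5/6
(!b <-> !b) -> (!((a -> a) <-> (b <-> a)) <-> ((c <-> (b -> a)) <-> ((c <-> a) -> (a <-> b)))) = 1 -> 5/6 = 5/6

5/6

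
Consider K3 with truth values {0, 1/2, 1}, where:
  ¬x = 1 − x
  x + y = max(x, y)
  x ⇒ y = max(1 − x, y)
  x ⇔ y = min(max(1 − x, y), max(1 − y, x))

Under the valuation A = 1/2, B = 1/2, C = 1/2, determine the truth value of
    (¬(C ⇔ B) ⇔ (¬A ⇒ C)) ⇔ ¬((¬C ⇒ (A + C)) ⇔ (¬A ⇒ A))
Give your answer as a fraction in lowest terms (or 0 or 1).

C ⇔ B = 1/2 ⇔ 1/2 = 1/2
¬(C ⇔ B) = ¬1/2 = 1/2
¬A = ¬1/2 = 1/2
¬A ⇒ C = 1/2 ⇒ 1/2 = 1/2
¬(C ⇔ B) ⇔ (¬A ⇒ C) = 1/2 ⇔ 1/2 = 1/2
¬C = ¬1/2 = 1/2
A + C = 1/2 + 1/2 = 1/2
¬C ⇒ (A + C) = 1/2 ⇒ 1/2 = 1/2
¬A = ¬1/2 = 1/2
¬A ⇒ A = 1/2 ⇒ 1/2 = 1/2
(¬C ⇒ (A + C)) ⇔ (¬A ⇒ A) = 1/2 ⇔ 1/2 = 1/2
¬((¬C ⇒ (A + C)) ⇔ (¬A ⇒ A)) = ¬1/2 = 1/2
(¬(C ⇔ B) ⇔ (¬A ⇒ C)) ⇔ ¬((¬C ⇒ (A + C)) ⇔ (¬A ⇒ A)) = 1/2 ⇔ 1/2 = 1/2

1/2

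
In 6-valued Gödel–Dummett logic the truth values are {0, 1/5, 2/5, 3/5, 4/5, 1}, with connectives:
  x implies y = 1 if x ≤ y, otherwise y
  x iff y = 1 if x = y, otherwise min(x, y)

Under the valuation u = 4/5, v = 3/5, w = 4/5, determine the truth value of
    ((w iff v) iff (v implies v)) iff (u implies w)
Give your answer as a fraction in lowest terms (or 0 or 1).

w iff v = 4/5 iff 3/5 = 3/5
v implies v = 3/5 implies 3/5 = 1
(w iff v) iff (v implies v) = 3/5 iff 1 = 3/5
u implies w = 4/5 implies 4/5 = 1
((w iff v) iff (v implies v)) iff (u implies w) = 3/5 iff 1 = 3/5

3/5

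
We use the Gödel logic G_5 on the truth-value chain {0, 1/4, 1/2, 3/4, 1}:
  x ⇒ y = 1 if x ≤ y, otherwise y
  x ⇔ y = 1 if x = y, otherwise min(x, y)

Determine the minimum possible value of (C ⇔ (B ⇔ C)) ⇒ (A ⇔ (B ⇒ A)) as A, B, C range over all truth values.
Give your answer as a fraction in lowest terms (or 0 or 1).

Take A = 1/4, B = 1/4, C = 0:
B ⇔ C = 1/4 ⇔ 0 = 0
C ⇔ (B ⇔ C) = 0 ⇔ 0 = 1
B ⇒ A = 1/4 ⇒ 1/4 = 1
A ⇔ (B ⇒ A) = 1/4 ⇔ 1 = 1/4
(C ⇔ (B ⇔ C)) ⇒ (A ⇔ (B ⇒ A)) = 1 ⇒ 1/4 = 1/4
No assignment yields a value below 1/4, so this is the minimum.

1/4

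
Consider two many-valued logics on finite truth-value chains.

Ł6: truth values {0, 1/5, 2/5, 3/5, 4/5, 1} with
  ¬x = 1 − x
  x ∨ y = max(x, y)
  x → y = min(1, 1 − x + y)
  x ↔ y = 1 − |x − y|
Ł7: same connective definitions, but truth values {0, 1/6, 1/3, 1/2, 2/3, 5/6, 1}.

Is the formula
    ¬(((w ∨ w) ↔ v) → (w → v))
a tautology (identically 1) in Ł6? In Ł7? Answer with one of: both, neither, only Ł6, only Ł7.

In Ł6: at v = 0, w = 0 the value is 0 — not a tautology.
In Ł7: at v = 0, w = 0 the value is 0 — not a tautology.

neither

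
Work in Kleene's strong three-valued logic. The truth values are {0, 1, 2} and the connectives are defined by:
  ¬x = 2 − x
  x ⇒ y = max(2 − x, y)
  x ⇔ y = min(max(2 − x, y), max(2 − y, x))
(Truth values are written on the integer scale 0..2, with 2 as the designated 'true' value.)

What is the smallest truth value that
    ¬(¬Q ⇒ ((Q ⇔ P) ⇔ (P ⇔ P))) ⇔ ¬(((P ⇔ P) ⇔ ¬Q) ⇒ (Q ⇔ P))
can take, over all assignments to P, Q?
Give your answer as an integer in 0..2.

Take P = 0, Q = 1:
¬Q = ¬1 = 1
Q ⇔ P = 1 ⇔ 0 = 1
P ⇔ P = 0 ⇔ 0 = 2
(Q ⇔ P) ⇔ (P ⇔ P) = 1 ⇔ 2 = 1
¬Q ⇒ ((Q ⇔ P) ⇔ (P ⇔ P)) = 1 ⇒ 1 = 1
¬(¬Q ⇒ ((Q ⇔ P) ⇔ (P ⇔ P))) = ¬1 = 1
P ⇔ P = 0 ⇔ 0 = 2
¬Q = ¬1 = 1
(P ⇔ P) ⇔ ¬Q = 2 ⇔ 1 = 1
Q ⇔ P = 1 ⇔ 0 = 1
((P ⇔ P) ⇔ ¬Q) ⇒ (Q ⇔ P) = 1 ⇒ 1 = 1
¬(((P ⇔ P) ⇔ ¬Q) ⇒ (Q ⇔ P)) = ¬1 = 1
¬(¬Q ⇒ ((Q ⇔ P) ⇔ (P ⇔ P))) ⇔ ¬(((P ⇔ P) ⇔ ¬Q) ⇒ (Q ⇔ P)) = 1 ⇔ 1 = 1
No assignment yields a value below 1, so this is the minimum.

1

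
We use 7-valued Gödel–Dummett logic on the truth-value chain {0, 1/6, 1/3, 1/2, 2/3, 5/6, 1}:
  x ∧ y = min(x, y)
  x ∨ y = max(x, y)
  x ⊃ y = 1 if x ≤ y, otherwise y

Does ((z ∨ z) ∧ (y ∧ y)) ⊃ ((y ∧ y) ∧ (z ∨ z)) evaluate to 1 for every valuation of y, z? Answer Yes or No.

Yes

At y = 1/2, z = 5/6, for instance:
z ∨ z = 5/6 ∨ 5/6 = 5/6
y ∧ y = 1/2 ∧ 1/2 = 1/2
(z ∨ z) ∧ (y ∧ y) = 5/6 ∧ 1/2 = 1/2
(y ∧ y) ∧ (z ∨ z) = 1/2 ∧ 5/6 = 1/2
((z ∨ z) ∧ (y ∧ y)) ⊃ ((y ∧ y) ∧ (z ∨ z)) = 1/2 ⊃ 1/2 = 1
and checking the remaining 48 assignments likewise gives ≥ 1 in every case.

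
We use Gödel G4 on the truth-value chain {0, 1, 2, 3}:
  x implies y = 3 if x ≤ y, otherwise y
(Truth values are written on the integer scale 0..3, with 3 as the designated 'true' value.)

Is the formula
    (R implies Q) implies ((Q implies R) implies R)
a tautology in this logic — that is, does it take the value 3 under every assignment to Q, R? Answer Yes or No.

Counterexample: take Q = 0, R = 0.
R implies Q = 0 implies 0 = 3
Q implies R = 0 implies 0 = 3
(Q implies R) implies R = 3 implies 0 = 0
(R implies Q) implies ((Q implies R) implies R) = 3 implies 0 = 0
This gives 0 ≠ 3.

No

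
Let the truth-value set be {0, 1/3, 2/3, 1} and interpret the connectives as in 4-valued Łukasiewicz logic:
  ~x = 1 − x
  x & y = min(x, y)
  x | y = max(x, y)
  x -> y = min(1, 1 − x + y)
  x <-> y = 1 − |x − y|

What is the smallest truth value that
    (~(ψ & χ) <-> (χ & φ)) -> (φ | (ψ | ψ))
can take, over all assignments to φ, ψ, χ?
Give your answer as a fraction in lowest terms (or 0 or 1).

Take φ = 1/3, ψ = 1/3, χ = 1/3:
ψ & χ = 1/3 & 1/3 = 1/3
~(ψ & χ) = ~1/3 = 2/3
χ & φ = 1/3 & 1/3 = 1/3
~(ψ & χ) <-> (χ & φ) = 2/3 <-> 1/3 = 2/3
ψ | ψ = 1/3 | 1/3 = 1/3
φ | (ψ | ψ) = 1/3 | 1/3 = 1/3
(~(ψ & χ) <-> (χ & φ)) -> (φ | (ψ | ψ)) = 2/3 -> 1/3 = 2/3
No assignment yields a value below 2/3, so this is the minimum.

2/3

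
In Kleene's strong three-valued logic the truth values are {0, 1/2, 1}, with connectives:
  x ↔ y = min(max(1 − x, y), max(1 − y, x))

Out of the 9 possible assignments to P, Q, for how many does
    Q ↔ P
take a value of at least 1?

2

P = 0, Q = 0 ↦ 1  ≥
P = 0, Q = 1/2 ↦ 1/2  <
P = 0, Q = 1 ↦ 0  <
P = 1/2, Q = 0 ↦ 1/2  <
P = 1/2, Q = 1/2 ↦ 1/2  <
P = 1/2, Q = 1 ↦ 1/2  <
P = 1, Q = 0 ↦ 0  <
P = 1, Q = 1/2 ↦ 1/2  <
P = 1, Q = 1 ↦ 1  ≥
So 2 of the 9 assignments meet the threshold.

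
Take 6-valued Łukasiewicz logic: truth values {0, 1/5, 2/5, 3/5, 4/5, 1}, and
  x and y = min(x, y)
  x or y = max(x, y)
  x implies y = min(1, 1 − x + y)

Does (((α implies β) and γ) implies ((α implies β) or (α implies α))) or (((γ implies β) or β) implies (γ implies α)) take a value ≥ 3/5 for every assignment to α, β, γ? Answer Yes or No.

Yes

At α = 1/5, β = 1/5, γ = 1, for instance:
α implies β = 1/5 implies 1/5 = 1
(α implies β) and γ = 1 and 1 = 1
α implies β = 1/5 implies 1/5 = 1
α implies α = 1/5 implies 1/5 = 1
(α implies β) or (α implies α) = 1 or 1 = 1
((α implies β) and γ) implies ((α implies β) or (α implies α)) = 1 implies 1 = 1
γ implies β = 1 implies 1/5 = 1/5
(γ implies β) or β = 1/5 or 1/5 = 1/5
γ implies α = 1 implies 1/5 = 1/5
((γ implies β) or β) implies (γ implies α) = 1/5 implies 1/5 = 1
(((α implies β) and γ) implies ((α implies β) or (α implies α))) or (((γ implies β) or β) implies (γ implies α)) = 1 or 1 = 1
and checking the remaining 215 assignments likewise gives ≥ 3/5 in every case.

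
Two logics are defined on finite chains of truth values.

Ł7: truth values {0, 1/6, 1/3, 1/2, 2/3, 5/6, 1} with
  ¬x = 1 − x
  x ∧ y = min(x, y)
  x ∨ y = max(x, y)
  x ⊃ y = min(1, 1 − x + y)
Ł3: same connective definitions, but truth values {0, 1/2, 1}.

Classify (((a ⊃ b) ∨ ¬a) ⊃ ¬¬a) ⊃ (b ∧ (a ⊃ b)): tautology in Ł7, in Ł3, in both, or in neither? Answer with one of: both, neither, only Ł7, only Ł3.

neither

In Ł7: at a = 1/6, b = 0 the value is 2/3 — not a tautology.
In Ł3: at a = 1/2, b = 0 the value is 0 — not a tautology.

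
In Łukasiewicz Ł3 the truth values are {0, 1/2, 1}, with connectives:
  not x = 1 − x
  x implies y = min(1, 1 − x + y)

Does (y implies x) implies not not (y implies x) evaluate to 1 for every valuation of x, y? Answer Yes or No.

Yes

x = 0, y = 0 ↦ 1
x = 0, y = 1/2 ↦ 1
x = 0, y = 1 ↦ 1
x = 1/2, y = 0 ↦ 1
x = 1/2, y = 1/2 ↦ 1
x = 1/2, y = 1 ↦ 1
x = 1, y = 0 ↦ 1
x = 1, y = 1/2 ↦ 1
x = 1, y = 1 ↦ 1
Every assignment gives a value ≥ 1.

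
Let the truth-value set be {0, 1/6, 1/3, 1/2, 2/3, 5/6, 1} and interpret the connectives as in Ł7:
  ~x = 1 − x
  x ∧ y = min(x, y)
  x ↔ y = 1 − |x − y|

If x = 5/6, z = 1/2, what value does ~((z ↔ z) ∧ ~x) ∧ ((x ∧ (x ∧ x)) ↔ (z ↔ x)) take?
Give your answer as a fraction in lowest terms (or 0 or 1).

z ↔ z = 1/2 ↔ 1/2 = 1
~x = ~5/6 = 1/6
(z ↔ z) ∧ ~x = 1 ∧ 1/6 = 1/6
~((z ↔ z) ∧ ~x) = ~1/6 = 5/6
x ∧ x = 5/6 ∧ 5/6 = 5/6
x ∧ (x ∧ x) = 5/6 ∧ 5/6 = 5/6
z ↔ x = 1/2 ↔ 5/6 = 2/3
(x ∧ (x ∧ x)) ↔ (z ↔ x) = 5/6 ↔ 2/3 = 5/6
~((z ↔ z) ∧ ~x) ∧ ((x ∧ (x ∧ x)) ↔ (z ↔ x)) = 5/6 ∧ 5/6 = 5/6

5/6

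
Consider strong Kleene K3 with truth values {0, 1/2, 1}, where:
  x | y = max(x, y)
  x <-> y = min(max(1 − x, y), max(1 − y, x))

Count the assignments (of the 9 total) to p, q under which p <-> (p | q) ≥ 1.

p = 0, q = 0 ↦ 1  ≥
p = 0, q = 1/2 ↦ 1/2  <
p = 0, q = 1 ↦ 0  <
p = 1/2, q = 0 ↦ 1/2  <
p = 1/2, q = 1/2 ↦ 1/2  <
p = 1/2, q = 1 ↦ 1/2  <
p = 1, q = 0 ↦ 1  ≥
p = 1, q = 1/2 ↦ 1  ≥
p = 1, q = 1 ↦ 1  ≥
So 4 of the 9 assignments meet the threshold.

4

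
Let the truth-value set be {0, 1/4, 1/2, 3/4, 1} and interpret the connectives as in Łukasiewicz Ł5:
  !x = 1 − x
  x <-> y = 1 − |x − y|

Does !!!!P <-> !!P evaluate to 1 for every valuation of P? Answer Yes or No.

P = 0 ↦ 1
P = 1/4 ↦ 1
P = 1/2 ↦ 1
P = 3/4 ↦ 1
P = 1 ↦ 1
Every assignment gives a value ≥ 1.

Yes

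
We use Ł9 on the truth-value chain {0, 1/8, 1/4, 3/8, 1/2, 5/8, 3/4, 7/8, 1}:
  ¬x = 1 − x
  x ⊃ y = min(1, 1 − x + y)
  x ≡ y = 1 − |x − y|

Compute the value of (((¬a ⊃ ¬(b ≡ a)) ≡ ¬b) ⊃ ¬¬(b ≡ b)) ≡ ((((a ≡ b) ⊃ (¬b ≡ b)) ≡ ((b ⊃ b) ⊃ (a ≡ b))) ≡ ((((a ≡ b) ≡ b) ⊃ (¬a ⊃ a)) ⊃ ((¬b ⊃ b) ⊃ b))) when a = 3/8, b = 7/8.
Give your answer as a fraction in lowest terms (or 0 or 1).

¬a = ¬3/8 = 5/8
b ≡ a = 7/8 ≡ 3/8 = 1/2
¬(b ≡ a) = ¬1/2 = 1/2
¬a ⊃ ¬(b ≡ a) = 5/8 ⊃ 1/2 = 7/8
¬b = ¬7/8 = 1/8
(¬a ⊃ ¬(b ≡ a)) ≡ ¬b = 7/8 ≡ 1/8 = 1/4
b ≡ b = 7/8 ≡ 7/8 = 1
¬(b ≡ b) = ¬1 = 0
¬¬(b ≡ b) = ¬0 = 1
((¬a ⊃ ¬(b ≡ a)) ≡ ¬b) ⊃ ¬¬(b ≡ b) = 1/4 ⊃ 1 = 1
a ≡ b = 3/8 ≡ 7/8 = 1/2
¬b = ¬7/8 = 1/8
¬b ≡ b = 1/8 ≡ 7/8 = 1/4
(a ≡ b) ⊃ (¬b ≡ b) = 1/2 ⊃ 1/4 = 3/4
b ⊃ b = 7/8 ⊃ 7/8 = 1
a ≡ b = 3/8 ≡ 7/8 = 1/2
(b ⊃ b) ⊃ (a ≡ b) = 1 ⊃ 1/2 = 1/2
((a ≡ b) ⊃ (¬b ≡ b)) ≡ ((b ⊃ b) ⊃ (a ≡ b)) = 3/4 ≡ 1/2 = 3/4
a ≡ b = 3/8 ≡ 7/8 = 1/2
(a ≡ b) ≡ b = 1/2 ≡ 7/8 = 5/8
¬a = ¬3/8 = 5/8
¬a ⊃ a = 5/8 ⊃ 3/8 = 3/4
((a ≡ b) ≡ b) ⊃ (¬a ⊃ a) = 5/8 ⊃ 3/4 = 1
¬b = ¬7/8 = 1/8
¬b ⊃ b = 1/8 ⊃ 7/8 = 1
(¬b ⊃ b) ⊃ b = 1 ⊃ 7/8 = 7/8
(((a ≡ b) ≡ b) ⊃ (¬a ⊃ a)) ⊃ ((¬b ⊃ b) ⊃ b) = 1 ⊃ 7/8 = 7/8
(((a ≡ b) ⊃ (¬b ≡ b)) ≡ ((b ⊃ b) ⊃ (a ≡ b))) ≡ ((((a ≡ b) ≡ b) ⊃ (¬a ⊃ a)) ⊃ ((¬b ⊃ b) ⊃ b)) = 3/4 ≡ 7/8 = 7/8
(((¬a ⊃ ¬(b ≡ a)) ≡ ¬b) ⊃ ¬¬(b ≡ b)) ≡ ((((a ≡ b) ⊃ (¬b ≡ b)) ≡ ((b ⊃ b) ⊃ (a ≡ b))) ≡ ((((a ≡ b) ≡ b) ⊃ (¬a ⊃ a)) ⊃ ((¬b ⊃ b) ⊃ b))) = 1 ≡ 7/8 = 7/8

7/8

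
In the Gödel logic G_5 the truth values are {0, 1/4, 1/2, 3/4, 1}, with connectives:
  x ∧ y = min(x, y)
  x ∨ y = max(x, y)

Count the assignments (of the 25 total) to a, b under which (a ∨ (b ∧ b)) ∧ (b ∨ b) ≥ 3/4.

10

value 1: 5 assignments (counts)
value 3/4: 5 assignments (counts)
value 1/2: 5 assignments
value 1/4: 5 assignments
value 0: 5 assignments
So 10 of the 25 assignments meet the threshold.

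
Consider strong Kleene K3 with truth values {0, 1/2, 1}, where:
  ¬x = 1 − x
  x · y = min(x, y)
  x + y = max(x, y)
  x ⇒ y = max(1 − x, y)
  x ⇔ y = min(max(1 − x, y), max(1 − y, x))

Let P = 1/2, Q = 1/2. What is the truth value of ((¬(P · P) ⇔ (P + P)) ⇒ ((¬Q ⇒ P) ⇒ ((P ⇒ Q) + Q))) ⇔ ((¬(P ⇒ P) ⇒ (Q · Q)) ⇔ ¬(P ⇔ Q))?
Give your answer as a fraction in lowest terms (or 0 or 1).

1/2

P · P = 1/2 · 1/2 = 1/2
¬(P · P) = ¬1/2 = 1/2
P + P = 1/2 + 1/2 = 1/2
¬(P · P) ⇔ (P + P) = 1/2 ⇔ 1/2 = 1/2
¬Q = ¬1/2 = 1/2
¬Q ⇒ P = 1/2 ⇒ 1/2 = 1/2
P ⇒ Q = 1/2 ⇒ 1/2 = 1/2
(P ⇒ Q) + Q = 1/2 + 1/2 = 1/2
(¬Q ⇒ P) ⇒ ((P ⇒ Q) + Q) = 1/2 ⇒ 1/2 = 1/2
(¬(P · P) ⇔ (P + P)) ⇒ ((¬Q ⇒ P) ⇒ ((P ⇒ Q) + Q)) = 1/2 ⇒ 1/2 = 1/2
P ⇒ P = 1/2 ⇒ 1/2 = 1/2
¬(P ⇒ P) = ¬1/2 = 1/2
Q · Q = 1/2 · 1/2 = 1/2
¬(P ⇒ P) ⇒ (Q · Q) = 1/2 ⇒ 1/2 = 1/2
P ⇔ Q = 1/2 ⇔ 1/2 = 1/2
¬(P ⇔ Q) = ¬1/2 = 1/2
(¬(P ⇒ P) ⇒ (Q · Q)) ⇔ ¬(P ⇔ Q) = 1/2 ⇔ 1/2 = 1/2
((¬(P · P) ⇔ (P + P)) ⇒ ((¬Q ⇒ P) ⇒ ((P ⇒ Q) + Q))) ⇔ ((¬(P ⇒ P) ⇒ (Q · Q)) ⇔ ¬(P ⇔ Q)) = 1/2 ⇔ 1/2 = 1/2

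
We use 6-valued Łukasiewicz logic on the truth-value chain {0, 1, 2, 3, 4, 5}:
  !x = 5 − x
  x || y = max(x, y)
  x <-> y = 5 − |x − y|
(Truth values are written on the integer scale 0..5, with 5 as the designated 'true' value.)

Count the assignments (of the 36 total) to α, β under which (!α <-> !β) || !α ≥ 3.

30

value 5: 11 assignments (counts)
value 4: 12 assignments (counts)
value 3: 7 assignments (counts)
value 2: 3 assignments
value 1: 2 assignments
value 0: 1 assignment
So 30 of the 36 assignments meet the threshold.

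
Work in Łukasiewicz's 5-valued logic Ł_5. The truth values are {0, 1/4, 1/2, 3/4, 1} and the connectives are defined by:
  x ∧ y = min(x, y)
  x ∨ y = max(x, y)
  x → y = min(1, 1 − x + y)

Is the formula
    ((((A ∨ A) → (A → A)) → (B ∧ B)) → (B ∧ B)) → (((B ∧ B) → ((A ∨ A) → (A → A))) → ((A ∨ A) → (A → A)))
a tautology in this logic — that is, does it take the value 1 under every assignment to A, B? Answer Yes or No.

At A = 1/4, B = 3/4, for instance:
A ∨ A = 1/4 ∨ 1/4 = 1/4
A → A = 1/4 → 1/4 = 1
(A ∨ A) → (A → A) = 1/4 → 1 = 1
B ∧ B = 3/4 ∧ 3/4 = 3/4
((A ∨ A) → (A → A)) → (B ∧ B) = 1 → 3/4 = 3/4
(((A ∨ A) → (A → A)) → (B ∧ B)) → (B ∧ B) = 3/4 → 3/4 = 1
(B ∧ B) → ((A ∨ A) → (A → A)) = 3/4 → 1 = 1
((B ∧ B) → ((A ∨ A) → (A → A))) → ((A ∨ A) → (A → A)) = 1 → 1 = 1
((((A ∨ A) → (A → A)) → (B ∧ B)) → (B ∧ B)) → (((B ∧ B) → ((A ∨ A) → (A → A))) → ((A ∨ A) → (A → A))) = 1 → 1 = 1
and checking the remaining 24 assignments likewise gives ≥ 1 in every case.

Yes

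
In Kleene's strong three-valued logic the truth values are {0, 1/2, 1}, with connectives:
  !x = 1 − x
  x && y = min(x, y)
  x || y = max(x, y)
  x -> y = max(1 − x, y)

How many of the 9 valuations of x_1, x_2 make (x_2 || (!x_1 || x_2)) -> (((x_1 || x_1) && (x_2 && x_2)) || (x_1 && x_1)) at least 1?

3

x_1 = 0, x_2 = 0 ↦ 0  <
x_1 = 0, x_2 = 1/2 ↦ 0  <
x_1 = 0, x_2 = 1 ↦ 0  <
x_1 = 1/2, x_2 = 0 ↦ 1/2  <
x_1 = 1/2, x_2 = 1/2 ↦ 1/2  <
x_1 = 1/2, x_2 = 1 ↦ 1/2  <
x_1 = 1, x_2 = 0 ↦ 1  ≥
x_1 = 1, x_2 = 1/2 ↦ 1  ≥
x_1 = 1, x_2 = 1 ↦ 1  ≥
So 3 of the 9 assignments meet the threshold.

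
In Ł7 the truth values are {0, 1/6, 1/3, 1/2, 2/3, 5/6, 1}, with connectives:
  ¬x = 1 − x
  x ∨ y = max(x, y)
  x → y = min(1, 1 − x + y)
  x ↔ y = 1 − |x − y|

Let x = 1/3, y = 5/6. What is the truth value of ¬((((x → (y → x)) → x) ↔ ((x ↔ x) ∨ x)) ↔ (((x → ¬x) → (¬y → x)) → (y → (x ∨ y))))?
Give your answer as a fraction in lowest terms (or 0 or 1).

2/3

y → x = 5/6 → 1/3 = 1/2
x → (y → x) = 1/3 → 1/2 = 1
(x → (y → x)) → x = 1 → 1/3 = 1/3
x ↔ x = 1/3 ↔ 1/3 = 1
(x ↔ x) ∨ x = 1 ∨ 1/3 = 1
((x → (y → x)) → x) ↔ ((x ↔ x) ∨ x) = 1/3 ↔ 1 = 1/3
¬x = ¬1/3 = 2/3
x → ¬x = 1/3 → 2/3 = 1
¬y = ¬5/6 = 1/6
¬y → x = 1/6 → 1/3 = 1
(x → ¬x) → (¬y → x) = 1 → 1 = 1
x ∨ y = 1/3 ∨ 5/6 = 5/6
y → (x ∨ y) = 5/6 → 5/6 = 1
((x → ¬x) → (¬y → x)) → (y → (x ∨ y)) = 1 → 1 = 1
(((x → (y → x)) → x) ↔ ((x ↔ x) ∨ x)) ↔ (((x → ¬x) → (¬y → x)) → (y → (x ∨ y))) = 1/3 ↔ 1 = 1/3
¬((((x → (y → x)) → x) ↔ ((x ↔ x) ∨ x)) ↔ (((x → ¬x) → (¬y → x)) → (y → (x ∨ y)))) = ¬1/3 = 2/3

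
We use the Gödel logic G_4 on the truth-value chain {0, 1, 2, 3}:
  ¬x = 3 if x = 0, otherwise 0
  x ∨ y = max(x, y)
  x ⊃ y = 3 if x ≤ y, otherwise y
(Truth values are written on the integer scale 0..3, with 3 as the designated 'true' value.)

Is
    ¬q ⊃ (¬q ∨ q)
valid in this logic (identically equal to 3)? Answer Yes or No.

Yes

q = 0 ↦ 3
q = 1 ↦ 3
q = 2 ↦ 3
q = 3 ↦ 3
Every assignment gives a value ≥ 3.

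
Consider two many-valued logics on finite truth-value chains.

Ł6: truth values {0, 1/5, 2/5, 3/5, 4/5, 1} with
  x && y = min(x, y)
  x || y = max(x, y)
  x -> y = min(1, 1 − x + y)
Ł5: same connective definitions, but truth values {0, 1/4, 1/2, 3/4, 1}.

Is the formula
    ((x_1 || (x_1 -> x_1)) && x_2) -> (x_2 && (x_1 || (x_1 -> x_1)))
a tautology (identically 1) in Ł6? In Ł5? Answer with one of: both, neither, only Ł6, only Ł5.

both

In Ł6: every assignment gives 1 — tautology.
In Ł5: every assignment gives 1 — tautology.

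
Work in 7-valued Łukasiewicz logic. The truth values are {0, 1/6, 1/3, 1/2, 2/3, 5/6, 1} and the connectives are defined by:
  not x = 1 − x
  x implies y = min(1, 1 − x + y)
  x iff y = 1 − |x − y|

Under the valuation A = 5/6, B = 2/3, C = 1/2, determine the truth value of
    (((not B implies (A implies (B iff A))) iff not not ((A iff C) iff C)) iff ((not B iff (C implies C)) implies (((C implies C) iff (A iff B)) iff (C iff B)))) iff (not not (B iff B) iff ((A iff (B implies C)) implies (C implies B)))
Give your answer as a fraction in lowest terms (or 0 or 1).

5/6

not B = not 2/3 = 1/3
B iff A = 2/3 iff 5/6 = 5/6
A implies (B iff A) = 5/6 implies 5/6 = 1
not B implies (A implies (B iff A)) = 1/3 implies 1 = 1
A iff C = 5/6 iff 1/2 = 2/3
(A iff C) iff C = 2/3 iff 1/2 = 5/6
not ((A iff C) iff C) = not 5/6 = 1/6
not not ((A iff C) iff C) = not 1/6 = 5/6
(not B implies (A implies (B iff A))) iff not not ((A iff C) iff C) = 1 iff 5/6 = 5/6
not B = not 2/3 = 1/3
C implies C = 1/2 implies 1/2 = 1
not B iff (C implies C) = 1/3 iff 1 = 1/3
C implies C = 1/2 implies 1/2 = 1
A iff B = 5/6 iff 2/3 = 5/6
(C implies C) iff (A iff B) = 1 iff 5/6 = 5/6
C iff B = 1/2 iff 2/3 = 5/6
((C implies C) iff (A iff B)) iff (C iff B) = 5/6 iff 5/6 = 1
(not B iff (C implies C)) implies (((C implies C) iff (A iff B)) iff (C iff B)) = 1/3 implies 1 = 1
((not B implies (A implies (B iff A))) iff not not ((A iff C) iff C)) iff ((not B iff (C implies C)) implies (((C implies C) iff (A iff B)) iff (C iff B))) = 5/6 iff 1 = 5/6
B iff B = 2/3 iff 2/3 = 1
not (B iff B) = not 1 = 0
not not (B iff B) = not 0 = 1
B implies C = 2/3 implies 1/2 = 5/6
A iff (B implies C) = 5/6 iff 5/6 = 1
C implies B = 1/2 implies 2/3 = 1
(A iff (B implies C)) implies (C implies B) = 1 implies 1 = 1
not not (B iff B) iff ((A iff (B implies C)) implies (C implies B)) = 1 iff 1 = 1
(((not B implies (A implies (B iff A))) iff not not ((A iff C) iff C)) iff ((not B iff (C implies C)) implies (((C implies C) iff (A iff B)) iff (C iff B)))) iff (not not (B iff B) iff ((A iff (B implies C)) implies (C implies B))) = 5/6 iff 1 = 5/6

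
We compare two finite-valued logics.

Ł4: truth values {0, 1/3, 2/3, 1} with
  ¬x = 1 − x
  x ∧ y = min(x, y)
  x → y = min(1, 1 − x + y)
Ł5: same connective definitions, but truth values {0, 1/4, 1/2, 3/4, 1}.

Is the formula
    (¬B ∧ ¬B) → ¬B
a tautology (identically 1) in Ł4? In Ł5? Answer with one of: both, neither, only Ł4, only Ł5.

In Ł4: every assignment gives 1 — tautology.
In Ł5: every assignment gives 1 — tautology.

both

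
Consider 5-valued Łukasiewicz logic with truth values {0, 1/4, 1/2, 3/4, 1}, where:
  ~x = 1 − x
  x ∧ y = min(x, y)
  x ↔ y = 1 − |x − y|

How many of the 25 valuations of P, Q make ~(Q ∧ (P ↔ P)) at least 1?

value 1: 5 assignments (counts)
value 3/4: 5 assignments
value 1/2: 5 assignments
value 1/4: 5 assignments
value 0: 5 assignments
So 5 of the 25 assignments meet the threshold.

5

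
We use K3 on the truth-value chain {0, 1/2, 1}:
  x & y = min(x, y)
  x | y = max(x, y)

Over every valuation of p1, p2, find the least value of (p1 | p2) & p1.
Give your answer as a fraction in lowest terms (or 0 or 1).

0

Take p1 = 0, p2 = 0:
p1 | p2 = 0 | 0 = 0
(p1 | p2) & p1 = 0 & 0 = 0
No assignment yields a value below 0, so this is the minimum.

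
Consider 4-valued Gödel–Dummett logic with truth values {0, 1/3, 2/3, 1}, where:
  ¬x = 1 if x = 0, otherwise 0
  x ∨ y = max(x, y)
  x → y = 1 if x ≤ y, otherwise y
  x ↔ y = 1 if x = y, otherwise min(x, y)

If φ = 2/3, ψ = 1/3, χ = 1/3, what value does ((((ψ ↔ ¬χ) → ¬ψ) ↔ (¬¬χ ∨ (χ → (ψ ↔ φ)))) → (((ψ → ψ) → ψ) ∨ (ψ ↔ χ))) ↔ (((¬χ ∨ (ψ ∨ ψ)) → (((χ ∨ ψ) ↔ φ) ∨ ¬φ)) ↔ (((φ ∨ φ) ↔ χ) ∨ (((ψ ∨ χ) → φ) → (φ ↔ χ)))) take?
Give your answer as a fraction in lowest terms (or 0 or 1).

¬χ = ¬1/3 = 0
ψ ↔ ¬χ = 1/3 ↔ 0 = 0
¬ψ = ¬1/3 = 0
(ψ ↔ ¬χ) → ¬ψ = 0 → 0 = 1
¬χ = ¬1/3 = 0
¬¬χ = ¬0 = 1
ψ ↔ φ = 1/3 ↔ 2/3 = 1/3
χ → (ψ ↔ φ) = 1/3 → 1/3 = 1
¬¬χ ∨ (χ → (ψ ↔ φ)) = 1 ∨ 1 = 1
((ψ ↔ ¬χ) → ¬ψ) ↔ (¬¬χ ∨ (χ → (ψ ↔ φ))) = 1 ↔ 1 = 1
ψ → ψ = 1/3 → 1/3 = 1
(ψ → ψ) → ψ = 1 → 1/3 = 1/3
ψ ↔ χ = 1/3 ↔ 1/3 = 1
((ψ → ψ) → ψ) ∨ (ψ ↔ χ) = 1/3 ∨ 1 = 1
(((ψ ↔ ¬χ) → ¬ψ) ↔ (¬¬χ ∨ (χ → (ψ ↔ φ)))) → (((ψ → ψ) → ψ) ∨ (ψ ↔ χ)) = 1 → 1 = 1
¬χ = ¬1/3 = 0
ψ ∨ ψ = 1/3 ∨ 1/3 = 1/3
¬χ ∨ (ψ ∨ ψ) = 0 ∨ 1/3 = 1/3
χ ∨ ψ = 1/3 ∨ 1/3 = 1/3
(χ ∨ ψ) ↔ φ = 1/3 ↔ 2/3 = 1/3
¬φ = ¬2/3 = 0
((χ ∨ ψ) ↔ φ) ∨ ¬φ = 1/3 ∨ 0 = 1/3
(¬χ ∨ (ψ ∨ ψ)) → (((χ ∨ ψ) ↔ φ) ∨ ¬φ) = 1/3 → 1/3 = 1
φ ∨ φ = 2/3 ∨ 2/3 = 2/3
(φ ∨ φ) ↔ χ = 2/3 ↔ 1/3 = 1/3
ψ ∨ χ = 1/3 ∨ 1/3 = 1/3
(ψ ∨ χ) → φ = 1/3 → 2/3 = 1
φ ↔ χ = 2/3 ↔ 1/3 = 1/3
((ψ ∨ χ) → φ) → (φ ↔ χ) = 1 → 1/3 = 1/3
((φ ∨ φ) ↔ χ) ∨ (((ψ ∨ χ) → φ) → (φ ↔ χ)) = 1/3 ∨ 1/3 = 1/3
((¬χ ∨ (ψ ∨ ψ)) → (((χ ∨ ψ) ↔ φ) ∨ ¬φ)) ↔ (((φ ∨ φ) ↔ χ) ∨ (((ψ ∨ χ) → φ) → (φ ↔ χ))) = 1 ↔ 1/3 = 1/3
((((ψ ↔ ¬χ) → ¬ψ) ↔ (¬¬χ ∨ (χ → (ψ ↔ φ)))) → (((ψ → ψ) → ψ) ∨ (ψ ↔ χ))) ↔ (((¬χ ∨ (ψ ∨ ψ)) → (((χ ∨ ψ) ↔ φ) ∨ ¬φ)) ↔ (((φ ∨ φ) ↔ χ) ∨ (((ψ ∨ χ) → φ) → (φ ↔ χ)))) = 1 ↔ 1/3 = 1/3

1/3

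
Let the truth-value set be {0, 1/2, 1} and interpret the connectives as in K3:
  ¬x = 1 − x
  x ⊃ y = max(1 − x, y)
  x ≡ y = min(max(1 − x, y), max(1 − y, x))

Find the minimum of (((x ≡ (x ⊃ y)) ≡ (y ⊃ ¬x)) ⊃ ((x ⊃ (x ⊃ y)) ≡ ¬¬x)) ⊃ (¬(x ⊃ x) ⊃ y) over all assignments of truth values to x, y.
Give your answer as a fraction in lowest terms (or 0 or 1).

Take x = 1/2, y = 0:
x ⊃ y = 1/2 ⊃ 0 = 1/2
x ≡ (x ⊃ y) = 1/2 ≡ 1/2 = 1/2
¬x = ¬1/2 = 1/2
y ⊃ ¬x = 0 ⊃ 1/2 = 1
(x ≡ (x ⊃ y)) ≡ (y ⊃ ¬x) = 1/2 ≡ 1 = 1/2
x ⊃ y = 1/2 ⊃ 0 = 1/2
x ⊃ (x ⊃ y) = 1/2 ⊃ 1/2 = 1/2
¬x = ¬1/2 = 1/2
¬¬x = ¬1/2 = 1/2
(x ⊃ (x ⊃ y)) ≡ ¬¬x = 1/2 ≡ 1/2 = 1/2
((x ≡ (x ⊃ y)) ≡ (y ⊃ ¬x)) ⊃ ((x ⊃ (x ⊃ y)) ≡ ¬¬x) = 1/2 ⊃ 1/2 = 1/2
x ⊃ x = 1/2 ⊃ 1/2 = 1/2
¬(x ⊃ x) = ¬1/2 = 1/2
¬(x ⊃ x) ⊃ y = 1/2 ⊃ 0 = 1/2
(((x ≡ (x ⊃ y)) ≡ (y ⊃ ¬x)) ⊃ ((x ⊃ (x ⊃ y)) ≡ ¬¬x)) ⊃ (¬(x ⊃ x) ⊃ y) = 1/2 ⊃ 1/2 = 1/2
No assignment yields a value below 1/2, so this is the minimum.

1/2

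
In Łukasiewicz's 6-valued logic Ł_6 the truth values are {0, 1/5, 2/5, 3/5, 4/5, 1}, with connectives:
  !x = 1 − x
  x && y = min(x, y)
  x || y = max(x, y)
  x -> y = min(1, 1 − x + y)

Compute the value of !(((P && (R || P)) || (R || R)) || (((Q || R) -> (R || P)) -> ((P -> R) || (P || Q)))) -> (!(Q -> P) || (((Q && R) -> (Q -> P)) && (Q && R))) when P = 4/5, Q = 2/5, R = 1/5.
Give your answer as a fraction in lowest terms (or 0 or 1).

1

R || P = 1/5 || 4/5 = 4/5
P && (R || P) = 4/5 && 4/5 = 4/5
R || R = 1/5 || 1/5 = 1/5
(P && (R || P)) || (R || R) = 4/5 || 1/5 = 4/5
Q || R = 2/5 || 1/5 = 2/5
R || P = 1/5 || 4/5 = 4/5
(Q || R) -> (R || P) = 2/5 -> 4/5 = 1
P -> R = 4/5 -> 1/5 = 2/5
P || Q = 4/5 || 2/5 = 4/5
(P -> R) || (P || Q) = 2/5 || 4/5 = 4/5
((Q || R) -> (R || P)) -> ((P -> R) || (P || Q)) = 1 -> 4/5 = 4/5
((P && (R || P)) || (R || R)) || (((Q || R) -> (R || P)) -> ((P -> R) || (P || Q))) = 4/5 || 4/5 = 4/5
!(((P && (R || P)) || (R || R)) || (((Q || R) -> (R || P)) -> ((P -> R) || (P || Q)))) = !4/5 = 1/5
Q -> P = 2/5 -> 4/5 = 1
!(Q -> P) = !1 = 0
Q && R = 2/5 && 1/5 = 1/5
Q -> P = 2/5 -> 4/5 = 1
(Q && R) -> (Q -> P) = 1/5 -> 1 = 1
Q && R = 2/5 && 1/5 = 1/5
((Q && R) -> (Q -> P)) && (Q && R) = 1 && 1/5 = 1/5
!(Q -> P) || (((Q && R) -> (Q -> P)) && (Q && R)) = 0 || 1/5 = 1/5
!(((P && (R || P)) || (R || R)) || (((Q || R) -> (R || P)) -> ((P -> R) || (P || Q)))) -> (!(Q -> P) || (((Q && R) -> (Q -> P)) && (Q && R))) = 1/5 -> 1/5 = 1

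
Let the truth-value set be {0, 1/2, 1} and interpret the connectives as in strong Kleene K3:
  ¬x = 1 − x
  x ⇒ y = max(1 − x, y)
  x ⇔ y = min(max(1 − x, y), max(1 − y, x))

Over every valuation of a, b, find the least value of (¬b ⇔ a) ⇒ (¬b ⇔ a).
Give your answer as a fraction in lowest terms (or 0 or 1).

Take a = 0, b = 1/2:
¬b = ¬1/2 = 1/2
¬b ⇔ a = 1/2 ⇔ 0 = 1/2
¬b = ¬1/2 = 1/2
¬b ⇔ a = 1/2 ⇔ 0 = 1/2
(¬b ⇔ a) ⇒ (¬b ⇔ a) = 1/2 ⇒ 1/2 = 1/2
No assignment yields a value below 1/2, so this is the minimum.

1/2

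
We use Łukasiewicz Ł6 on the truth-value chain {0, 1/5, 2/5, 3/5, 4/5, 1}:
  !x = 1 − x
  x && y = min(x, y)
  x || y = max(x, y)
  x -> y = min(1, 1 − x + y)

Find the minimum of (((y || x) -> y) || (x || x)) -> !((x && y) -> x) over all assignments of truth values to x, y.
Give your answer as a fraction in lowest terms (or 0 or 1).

Take x = 0, y = 0:
y || x = 0 || 0 = 0
(y || x) -> y = 0 -> 0 = 1
x || x = 0 || 0 = 0
((y || x) -> y) || (x || x) = 1 || 0 = 1
x && y = 0 && 0 = 0
(x && y) -> x = 0 -> 0 = 1
!((x && y) -> x) = !1 = 0
(((y || x) -> y) || (x || x)) -> !((x && y) -> x) = 1 -> 0 = 0
No assignment yields a value below 0, so this is the minimum.

0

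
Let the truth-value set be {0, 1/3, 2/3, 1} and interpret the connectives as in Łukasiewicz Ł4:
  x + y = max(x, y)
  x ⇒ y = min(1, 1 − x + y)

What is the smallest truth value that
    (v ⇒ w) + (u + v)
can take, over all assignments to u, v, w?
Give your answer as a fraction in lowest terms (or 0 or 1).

Take u = 0, v = 1/3, w = 0:
v ⇒ w = 1/3 ⇒ 0 = 2/3
u + v = 0 + 1/3 = 1/3
(v ⇒ w) + (u + v) = 2/3 + 1/3 = 2/3
No assignment yields a value below 2/3, so this is the minimum.

2/3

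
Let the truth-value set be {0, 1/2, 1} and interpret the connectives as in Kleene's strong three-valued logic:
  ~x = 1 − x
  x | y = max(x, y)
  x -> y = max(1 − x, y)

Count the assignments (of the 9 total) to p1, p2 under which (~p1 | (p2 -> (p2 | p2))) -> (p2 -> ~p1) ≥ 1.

p1 = 0, p2 = 0 ↦ 1  ≥
p1 = 0, p2 = 1/2 ↦ 1  ≥
p1 = 0, p2 = 1 ↦ 1  ≥
p1 = 1/2, p2 = 0 ↦ 1  ≥
p1 = 1/2, p2 = 1/2 ↦ 1/2  <
p1 = 1/2, p2 = 1 ↦ 1/2  <
p1 = 1, p2 = 0 ↦ 1  ≥
p1 = 1, p2 = 1/2 ↦ 1/2  <
p1 = 1, p2 = 1 ↦ 0  <
So 5 of the 9 assignments meet the threshold.

5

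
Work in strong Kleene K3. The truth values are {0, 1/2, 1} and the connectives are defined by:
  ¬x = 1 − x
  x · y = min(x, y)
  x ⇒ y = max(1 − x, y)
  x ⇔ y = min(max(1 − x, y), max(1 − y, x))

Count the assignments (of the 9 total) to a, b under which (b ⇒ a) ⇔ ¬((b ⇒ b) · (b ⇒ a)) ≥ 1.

a = 0, b = 0 ↦ 0  <
a = 0, b = 1/2 ↦ 1/2  <
a = 0, b = 1 ↦ 0  <
a = 1/2, b = 0 ↦ 0  <
a = 1/2, b = 1/2 ↦ 1/2  <
a = 1/2, b = 1 ↦ 1/2  <
a = 1, b = 0 ↦ 0  <
a = 1, b = 1/2 ↦ 1/2  <
a = 1, b = 1 ↦ 0  <
So 0 of the 9 assignments meet the threshold.

0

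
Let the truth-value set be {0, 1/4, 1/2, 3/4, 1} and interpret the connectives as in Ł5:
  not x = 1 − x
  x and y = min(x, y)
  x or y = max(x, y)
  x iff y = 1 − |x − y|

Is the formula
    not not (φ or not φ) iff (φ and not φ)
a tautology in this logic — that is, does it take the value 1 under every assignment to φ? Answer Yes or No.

Counterexample: take φ = 0.
not φ = not 0 = 1
φ or not φ = 0 or 1 = 1
not (φ or not φ) = not 1 = 0
not not (φ or not φ) = not 0 = 1
not φ = not 0 = 1
φ and not φ = 0 and 1 = 0
not not (φ or not φ) iff (φ and not φ) = 1 iff 0 = 0
This gives 0 ≠ 1.

No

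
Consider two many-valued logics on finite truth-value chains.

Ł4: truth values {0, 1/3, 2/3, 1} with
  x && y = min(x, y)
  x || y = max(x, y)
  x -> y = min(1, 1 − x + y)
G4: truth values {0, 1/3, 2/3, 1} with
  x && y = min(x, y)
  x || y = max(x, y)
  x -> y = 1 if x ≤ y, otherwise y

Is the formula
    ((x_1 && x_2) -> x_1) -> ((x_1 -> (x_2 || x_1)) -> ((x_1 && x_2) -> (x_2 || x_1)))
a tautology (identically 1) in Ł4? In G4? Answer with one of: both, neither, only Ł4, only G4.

both

In Ł4: every assignment gives 1 — tautology.
In G4: every assignment gives 1 — tautology.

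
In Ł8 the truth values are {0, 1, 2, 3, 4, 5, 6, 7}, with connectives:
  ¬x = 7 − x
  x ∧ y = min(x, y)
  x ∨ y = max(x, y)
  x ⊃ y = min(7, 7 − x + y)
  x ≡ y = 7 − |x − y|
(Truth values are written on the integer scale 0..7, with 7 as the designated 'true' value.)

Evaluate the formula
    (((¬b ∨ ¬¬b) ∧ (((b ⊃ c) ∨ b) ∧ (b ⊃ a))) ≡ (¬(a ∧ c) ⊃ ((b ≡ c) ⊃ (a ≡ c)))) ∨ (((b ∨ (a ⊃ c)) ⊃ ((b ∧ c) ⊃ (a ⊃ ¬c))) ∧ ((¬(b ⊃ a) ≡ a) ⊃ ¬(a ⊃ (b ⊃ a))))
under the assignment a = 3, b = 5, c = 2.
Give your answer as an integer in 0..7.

¬b = ¬5 = 2
¬b = ¬5 = 2
¬¬b = ¬2 = 5
¬b ∨ ¬¬b = 2 ∨ 5 = 5
b ⊃ c = 5 ⊃ 2 = 4
(b ⊃ c) ∨ b = 4 ∨ 5 = 5
b ⊃ a = 5 ⊃ 3 = 5
((b ⊃ c) ∨ b) ∧ (b ⊃ a) = 5 ∧ 5 = 5
(¬b ∨ ¬¬b) ∧ (((b ⊃ c) ∨ b) ∧ (b ⊃ a)) = 5 ∧ 5 = 5
a ∧ c = 3 ∧ 2 = 2
¬(a ∧ c) = ¬2 = 5
b ≡ c = 5 ≡ 2 = 4
a ≡ c = 3 ≡ 2 = 6
(b ≡ c) ⊃ (a ≡ c) = 4 ⊃ 6 = 7
¬(a ∧ c) ⊃ ((b ≡ c) ⊃ (a ≡ c)) = 5 ⊃ 7 = 7
((¬b ∨ ¬¬b) ∧ (((b ⊃ c) ∨ b) ∧ (b ⊃ a))) ≡ (¬(a ∧ c) ⊃ ((b ≡ c) ⊃ (a ≡ c))) = 5 ≡ 7 = 5
a ⊃ c = 3 ⊃ 2 = 6
b ∨ (a ⊃ c) = 5 ∨ 6 = 6
b ∧ c = 5 ∧ 2 = 2
¬c = ¬2 = 5
a ⊃ ¬c = 3 ⊃ 5 = 7
(b ∧ c) ⊃ (a ⊃ ¬c) = 2 ⊃ 7 = 7
(b ∨ (a ⊃ c)) ⊃ ((b ∧ c) ⊃ (a ⊃ ¬c)) = 6 ⊃ 7 = 7
b ⊃ a = 5 ⊃ 3 = 5
¬(b ⊃ a) = ¬5 = 2
¬(b ⊃ a) ≡ a = 2 ≡ 3 = 6
b ⊃ a = 5 ⊃ 3 = 5
a ⊃ (b ⊃ a) = 3 ⊃ 5 = 7
¬(a ⊃ (b ⊃ a)) = ¬7 = 0
(¬(b ⊃ a) ≡ a) ⊃ ¬(a ⊃ (b ⊃ a)) = 6 ⊃ 0 = 1
((b ∨ (a ⊃ c)) ⊃ ((b ∧ c) ⊃ (a ⊃ ¬c))) ∧ ((¬(b ⊃ a) ≡ a) ⊃ ¬(a ⊃ (b ⊃ a))) = 7 ∧ 1 = 1
(((¬b ∨ ¬¬b) ∧ (((b ⊃ c) ∨ b) ∧ (b ⊃ a))) ≡ (¬(a ∧ c) ⊃ ((b ≡ c) ⊃ (a ≡ c)))) ∨ (((b ∨ (a ⊃ c)) ⊃ ((b ∧ c) ⊃ (a ⊃ ¬c))) ∧ ((¬(b ⊃ a) ≡ a) ⊃ ¬(a ⊃ (b ⊃ a)))) = 5 ∨ 1 = 5

5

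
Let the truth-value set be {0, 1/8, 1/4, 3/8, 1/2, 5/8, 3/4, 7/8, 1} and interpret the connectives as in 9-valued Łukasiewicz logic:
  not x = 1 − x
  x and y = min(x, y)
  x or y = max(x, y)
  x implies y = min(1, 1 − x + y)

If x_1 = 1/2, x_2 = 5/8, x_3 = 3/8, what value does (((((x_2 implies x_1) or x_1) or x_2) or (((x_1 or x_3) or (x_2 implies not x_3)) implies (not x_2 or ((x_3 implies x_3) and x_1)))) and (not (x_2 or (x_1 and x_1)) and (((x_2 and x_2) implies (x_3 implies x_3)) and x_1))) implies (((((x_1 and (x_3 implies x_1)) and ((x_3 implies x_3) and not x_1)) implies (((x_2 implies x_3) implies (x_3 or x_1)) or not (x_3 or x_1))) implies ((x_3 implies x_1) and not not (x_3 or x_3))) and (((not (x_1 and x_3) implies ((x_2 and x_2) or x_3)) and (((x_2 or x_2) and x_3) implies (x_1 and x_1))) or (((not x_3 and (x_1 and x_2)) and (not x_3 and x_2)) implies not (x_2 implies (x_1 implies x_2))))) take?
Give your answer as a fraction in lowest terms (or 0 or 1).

1

x_2 implies x_1 = 5/8 implies 1/2 = 7/8
(x_2 implies x_1) or x_1 = 7/8 or 1/2 = 7/8
((x_2 implies x_1) or x_1) or x_2 = 7/8 or 5/8 = 7/8
x_1 or x_3 = 1/2 or 3/8 = 1/2
not x_3 = not 3/8 = 5/8
x_2 implies not x_3 = 5/8 implies 5/8 = 1
(x_1 or x_3) or (x_2 implies not x_3) = 1/2 or 1 = 1
not x_2 = not 5/8 = 3/8
x_3 implies x_3 = 3/8 implies 3/8 = 1
(x_3 implies x_3) and x_1 = 1 and 1/2 = 1/2
not x_2 or ((x_3 implies x_3) and x_1) = 3/8 or 1/2 = 1/2
((x_1 or x_3) or (x_2 implies not x_3)) implies (not x_2 or ((x_3 implies x_3) and x_1)) = 1 implies 1/2 = 1/2
(((x_2 implies x_1) or x_1) or x_2) or (((x_1 or x_3) or (x_2 implies not x_3)) implies (not x_2 or ((x_3 implies x_3) and x_1))) = 7/8 or 1/2 = 7/8
x_1 and x_1 = 1/2 and 1/2 = 1/2
x_2 or (x_1 and x_1) = 5/8 or 1/2 = 5/8
not (x_2 or (x_1 and x_1)) = not 5/8 = 3/8
x_2 and x_2 = 5/8 and 5/8 = 5/8
x_3 implies x_3 = 3/8 implies 3/8 = 1
(x_2 and x_2) implies (x_3 implies x_3) = 5/8 implies 1 = 1
((x_2 and x_2) implies (x_3 implies x_3)) and x_1 = 1 and 1/2 = 1/2
not (x_2 or (x_1 and x_1)) and (((x_2 and x_2) implies (x_3 implies x_3)) and x_1) = 3/8 and 1/2 = 3/8
((((x_2 implies x_1) or x_1) or x_2) or (((x_1 or x_3) or (x_2 implies not x_3)) implies (not x_2 or ((x_3 implies x_3) and x_1)))) and (not (x_2 or (x_1 and x_1)) and (((x_2 and x_2) implies (x_3 implies x_3)) and x_1)) = 7/8 and 3/8 = 3/8
x_3 implies x_1 = 3/8 implies 1/2 = 1
x_1 and (x_3 implies x_1) = 1/2 and 1 = 1/2
x_3 implies x_3 = 3/8 implies 3/8 = 1
not x_1 = not 1/2 = 1/2
(x_3 implies x_3) and not x_1 = 1 and 1/2 = 1/2
(x_1 and (x_3 implies x_1)) and ((x_3 implies x_3) and not x_1) = 1/2 and 1/2 = 1/2
x_2 implies x_3 = 5/8 implies 3/8 = 3/4
x_3 or x_1 = 3/8 or 1/2 = 1/2
(x_2 implies x_3) implies (x_3 or x_1) = 3/4 implies 1/2 = 3/4
x_3 or x_1 = 3/8 or 1/2 = 1/2
not (x_3 or x_1) = not 1/2 = 1/2
((x_2 implies x_3) implies (x_3 or x_1)) or not (x_3 or x_1) = 3/4 or 1/2 = 3/4
((x_1 and (x_3 implies x_1)) and ((x_3 implies x_3) and not x_1)) implies (((x_2 implies x_3) implies (x_3 or x_1)) or not (x_3 or x_1)) = 1/2 implies 3/4 = 1
x_3 implies x_1 = 3/8 implies 1/2 = 1
x_3 or x_3 = 3/8 or 3/8 = 3/8
not (x_3 or x_3) = not 3/8 = 5/8
not not (x_3 or x_3) = not 5/8 = 3/8
(x_3 implies x_1) and not not (x_3 or x_3) = 1 and 3/8 = 3/8
(((x_1 and (x_3 implies x_1)) and ((x_3 implies x_3) and not x_1)) implies (((x_2 implies x_3) implies (x_3 or x_1)) or not (x_3 or x_1))) implies ((x_3 implies x_1) and not not (x_3 or x_3)) = 1 implies 3/8 = 3/8
x_1 and x_3 = 1/2 and 3/8 = 3/8
not (x_1 and x_3) = not 3/8 = 5/8
x_2 and x_2 = 5/8 and 5/8 = 5/8
(x_2 and x_2) or x_3 = 5/8 or 3/8 = 5/8
not (x_1 and x_3) implies ((x_2 and x_2) or x_3) = 5/8 implies 5/8 = 1
x_2 or x_2 = 5/8 or 5/8 = 5/8
(x_2 or x_2) and x_3 = 5/8 and 3/8 = 3/8
x_1 and x_1 = 1/2 and 1/2 = 1/2
((x_2 or x_2) and x_3) implies (x_1 and x_1) = 3/8 implies 1/2 = 1
(not (x_1 and x_3) implies ((x_2 and x_2) or x_3)) and (((x_2 or x_2) and x_3) implies (x_1 and x_1)) = 1 and 1 = 1
not x_3 = not 3/8 = 5/8
x_1 and x_2 = 1/2 and 5/8 = 1/2
not x_3 and (x_1 and x_2) = 5/8 and 1/2 = 1/2
not x_3 = not 3/8 = 5/8
not x_3 and x_2 = 5/8 and 5/8 = 5/8
(not x_3 and (x_1 and x_2)) and (not x_3 and x_2) = 1/2 and 5/8 = 1/2
x_1 implies x_2 = 1/2 implies 5/8 = 1
x_2 implies (x_1 implies x_2) = 5/8 implies 1 = 1
not (x_2 implies (x_1 implies x_2)) = not 1 = 0
((not x_3 and (x_1 and x_2)) and (not x_3 and x_2)) implies not (x_2 implies (x_1 implies x_2)) = 1/2 implies 0 = 1/2
((not (x_1 and x_3) implies ((x_2 and x_2) or x_3)) and (((x_2 or x_2) and x_3) implies (x_1 and x_1))) or (((not x_3 and (x_1 and x_2)) and (not x_3 and x_2)) implies not (x_2 implies (x_1 implies x_2))) = 1 or 1/2 = 1
((((x_1 and (x_3 implies x_1)) and ((x_3 implies x_3) and not x_1)) implies (((x_2 implies x_3) implies (x_3 or x_1)) or not (x_3 or x_1))) implies ((x_3 implies x_1) and not not (x_3 or x_3))) and (((not (x_1 and x_3) implies ((x_2 and x_2) or x_3)) and (((x_2 or x_2) and x_3) implies (x_1 and x_1))) or (((not x_3 and (x_1 and x_2)) and (not x_3 and x_2)) implies not (x_2 implies (x_1 implies x_2)))) = 3/8 and 1 = 3/8
(((((x_2 implies x_1) or x_1) or x_2) or (((x_1 or x_3) or (x_2 implies not x_3)) implies (not x_2 or ((x_3 implies x_3) and x_1)))) and (not (x_2 or (x_1 and x_1)) and (((x_2 and x_2) implies (x_3 implies x_3)) and x_1))) implies (((((x_1 and (x_3 implies x_1)) and ((x_3 implies x_3) and not x_1)) implies (((x_2 implies x_3) implies (x_3 or x_1)) or not (x_3 or x_1))) implies ((x_3 implies x_1) and not not (x_3 or x_3))) and (((not (x_1 and x_3) implies ((x_2 and x_2) or x_3)) and (((x_2 or x_2) and x_3) implies (x_1 and x_1))) or (((not x_3 and (x_1 and x_2)) and (not x_3 and x_2)) implies not (x_2 implies (x_1 implies x_2))))) = 3/8 implies 3/8 = 1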